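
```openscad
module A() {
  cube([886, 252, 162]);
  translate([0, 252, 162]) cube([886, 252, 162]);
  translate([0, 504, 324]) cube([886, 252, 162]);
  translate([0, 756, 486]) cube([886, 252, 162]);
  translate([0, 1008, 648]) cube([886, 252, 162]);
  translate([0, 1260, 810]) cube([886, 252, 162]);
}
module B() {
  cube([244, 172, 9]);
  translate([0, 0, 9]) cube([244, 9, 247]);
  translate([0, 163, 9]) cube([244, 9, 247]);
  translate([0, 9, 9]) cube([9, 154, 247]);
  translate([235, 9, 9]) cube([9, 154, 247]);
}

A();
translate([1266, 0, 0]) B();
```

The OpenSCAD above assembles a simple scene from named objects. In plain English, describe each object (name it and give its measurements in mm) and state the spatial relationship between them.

A is a run of 6 identical solid stair steps. Each tread is 886×252 mm and each step block is 162 mm high. Step 1 rests on the floor; step k is offset from step 1 by (k−1)×252 mm in y and (k−1)×162 mm in z.

B is an open storage box with external size 244×172×256 mm and wall thickness 9 mm (the base is also 9 mm thick). The base covers the whole footprint; the four walls stand on the base, with the y-facing walls full-width and the x-facing walls fitting between their inner faces.

The open box is on the floor beside the staircase on its +x side.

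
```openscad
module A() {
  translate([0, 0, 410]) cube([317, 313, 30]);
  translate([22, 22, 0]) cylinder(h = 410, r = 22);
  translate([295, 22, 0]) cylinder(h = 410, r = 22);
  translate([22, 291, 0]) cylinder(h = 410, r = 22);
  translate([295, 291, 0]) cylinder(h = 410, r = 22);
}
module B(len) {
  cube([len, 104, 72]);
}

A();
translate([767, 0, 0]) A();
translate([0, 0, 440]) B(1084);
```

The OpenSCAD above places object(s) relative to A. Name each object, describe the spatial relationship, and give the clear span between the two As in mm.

Second stool starts at x = 767; first ends at x = 317; clear span = 767 − 317 = 450 mm.

A is a stool. B is a beam. A beam spans the tops of two stools. The clear span between the two stools is 450 mm.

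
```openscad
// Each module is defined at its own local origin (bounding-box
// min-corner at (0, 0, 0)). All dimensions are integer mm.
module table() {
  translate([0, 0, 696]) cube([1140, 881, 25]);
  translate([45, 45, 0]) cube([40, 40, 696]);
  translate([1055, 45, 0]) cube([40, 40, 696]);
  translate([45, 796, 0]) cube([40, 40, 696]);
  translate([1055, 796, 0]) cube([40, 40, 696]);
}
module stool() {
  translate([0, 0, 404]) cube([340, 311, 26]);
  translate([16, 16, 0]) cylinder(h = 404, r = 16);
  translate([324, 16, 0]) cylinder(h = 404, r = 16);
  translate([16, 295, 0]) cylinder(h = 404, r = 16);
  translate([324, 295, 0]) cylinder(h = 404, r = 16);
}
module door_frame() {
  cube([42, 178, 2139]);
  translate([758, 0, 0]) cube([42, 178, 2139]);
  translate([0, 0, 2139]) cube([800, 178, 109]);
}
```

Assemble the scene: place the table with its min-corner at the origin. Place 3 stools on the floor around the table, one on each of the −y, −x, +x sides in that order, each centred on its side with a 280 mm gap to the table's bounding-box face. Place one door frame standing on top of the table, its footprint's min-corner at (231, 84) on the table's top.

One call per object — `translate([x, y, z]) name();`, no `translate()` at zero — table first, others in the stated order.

table();
translate([400, -591, 0]) stool();
translate([-620, 285, 0]) stool();
translate([1420, 285, 0]) stool();
translate([231, 84, 721]) door_frame();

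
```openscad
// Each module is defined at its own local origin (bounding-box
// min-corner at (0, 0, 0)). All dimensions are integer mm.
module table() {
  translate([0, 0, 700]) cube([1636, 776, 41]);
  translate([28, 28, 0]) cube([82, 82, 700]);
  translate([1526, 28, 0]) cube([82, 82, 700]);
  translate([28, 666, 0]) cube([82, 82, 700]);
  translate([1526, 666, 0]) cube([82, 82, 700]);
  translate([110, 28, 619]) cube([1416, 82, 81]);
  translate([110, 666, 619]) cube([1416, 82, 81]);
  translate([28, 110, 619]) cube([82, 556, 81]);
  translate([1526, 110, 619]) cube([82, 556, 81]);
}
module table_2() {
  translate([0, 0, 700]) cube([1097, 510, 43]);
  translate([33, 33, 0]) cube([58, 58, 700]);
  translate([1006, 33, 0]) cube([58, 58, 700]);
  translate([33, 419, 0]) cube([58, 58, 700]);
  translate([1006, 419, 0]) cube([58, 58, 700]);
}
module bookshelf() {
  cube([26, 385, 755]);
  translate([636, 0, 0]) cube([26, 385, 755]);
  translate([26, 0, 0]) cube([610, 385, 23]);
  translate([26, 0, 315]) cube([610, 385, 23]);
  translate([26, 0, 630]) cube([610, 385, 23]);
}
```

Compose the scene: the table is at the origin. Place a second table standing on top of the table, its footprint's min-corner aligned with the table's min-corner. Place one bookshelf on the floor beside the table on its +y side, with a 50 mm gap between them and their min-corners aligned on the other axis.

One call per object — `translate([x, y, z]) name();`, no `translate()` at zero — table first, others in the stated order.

table();
translate([0, 0, 741]) table_2();
translate([0, 826, 0]) bookshelf();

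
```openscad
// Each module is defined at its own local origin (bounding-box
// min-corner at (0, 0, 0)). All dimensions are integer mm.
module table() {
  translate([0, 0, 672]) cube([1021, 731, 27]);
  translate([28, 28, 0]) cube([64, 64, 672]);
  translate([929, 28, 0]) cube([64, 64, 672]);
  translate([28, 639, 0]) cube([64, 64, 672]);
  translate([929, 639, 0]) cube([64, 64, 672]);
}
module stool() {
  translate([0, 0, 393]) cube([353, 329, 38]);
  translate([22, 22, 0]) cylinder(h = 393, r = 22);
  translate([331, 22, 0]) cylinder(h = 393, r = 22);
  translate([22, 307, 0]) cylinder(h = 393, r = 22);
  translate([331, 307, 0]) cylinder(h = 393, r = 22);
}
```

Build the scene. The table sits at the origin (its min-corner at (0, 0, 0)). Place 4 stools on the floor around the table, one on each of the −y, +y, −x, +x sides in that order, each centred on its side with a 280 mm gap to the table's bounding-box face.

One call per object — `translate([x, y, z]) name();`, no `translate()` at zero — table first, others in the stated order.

table();
translate([334, -609, 0]) stool();
translate([334, 1011, 0]) stool();
translate([-633, 201, 0]) stool();
translate([1301, 201, 0]) stool();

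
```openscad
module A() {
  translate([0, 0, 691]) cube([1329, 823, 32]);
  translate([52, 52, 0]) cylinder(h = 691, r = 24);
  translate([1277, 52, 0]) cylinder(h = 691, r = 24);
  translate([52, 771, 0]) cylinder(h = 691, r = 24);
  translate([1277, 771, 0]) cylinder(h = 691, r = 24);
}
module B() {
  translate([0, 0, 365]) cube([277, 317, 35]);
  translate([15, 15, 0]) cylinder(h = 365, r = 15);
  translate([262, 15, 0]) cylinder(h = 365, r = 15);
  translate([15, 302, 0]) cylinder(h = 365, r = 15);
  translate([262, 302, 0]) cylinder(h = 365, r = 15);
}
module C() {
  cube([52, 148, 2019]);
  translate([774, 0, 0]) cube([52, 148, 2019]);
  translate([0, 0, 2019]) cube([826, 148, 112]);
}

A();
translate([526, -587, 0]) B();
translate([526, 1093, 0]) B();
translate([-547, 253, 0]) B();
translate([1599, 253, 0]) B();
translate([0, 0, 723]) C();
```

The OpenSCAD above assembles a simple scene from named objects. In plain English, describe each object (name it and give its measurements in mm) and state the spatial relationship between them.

A is a rectangular dining table. The top is 1329×823×32 mm with its upper surface at z = 723 mm. It stands on four round legs of 48 mm diameter, each leg's bounding box inset 28 mm from the nearest pair of top edges, running from the floor to the underside of the top.

B is a simple wooden stool: a rectangular seat 277 mm (x) by 317 mm (y), 35 mm thick, top face at z = 400 mm, on four round legs, each 30 mm in diameter. The legs rest on z = 0, each leg's axis is inset half a diameter from the nearest pair of seat edges (so the leg's bounding box is flush with the corner).

C is a rectangular door frame: two vertical jambs of 52×148 mm section, 2019 mm tall, with a clear opening 722 mm wide between their inner faces. A header 112 mm tall and 148 mm deep lies on top of the jambs and spans the full outside width.

Four stools sit around the table at the −y, +y, −x, +x sides. The door frame is on top of the table.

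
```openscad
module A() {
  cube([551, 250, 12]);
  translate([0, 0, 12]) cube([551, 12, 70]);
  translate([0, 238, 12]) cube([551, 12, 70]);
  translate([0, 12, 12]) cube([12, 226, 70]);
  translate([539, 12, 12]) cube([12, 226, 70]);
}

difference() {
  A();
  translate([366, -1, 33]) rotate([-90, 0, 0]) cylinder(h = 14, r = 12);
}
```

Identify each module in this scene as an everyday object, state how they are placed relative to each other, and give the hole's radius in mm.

The subtracted cylinder has r = 12 mm.

A is an open box. The open box has a circular hole through its front wall. The hole's radius is 12 mm.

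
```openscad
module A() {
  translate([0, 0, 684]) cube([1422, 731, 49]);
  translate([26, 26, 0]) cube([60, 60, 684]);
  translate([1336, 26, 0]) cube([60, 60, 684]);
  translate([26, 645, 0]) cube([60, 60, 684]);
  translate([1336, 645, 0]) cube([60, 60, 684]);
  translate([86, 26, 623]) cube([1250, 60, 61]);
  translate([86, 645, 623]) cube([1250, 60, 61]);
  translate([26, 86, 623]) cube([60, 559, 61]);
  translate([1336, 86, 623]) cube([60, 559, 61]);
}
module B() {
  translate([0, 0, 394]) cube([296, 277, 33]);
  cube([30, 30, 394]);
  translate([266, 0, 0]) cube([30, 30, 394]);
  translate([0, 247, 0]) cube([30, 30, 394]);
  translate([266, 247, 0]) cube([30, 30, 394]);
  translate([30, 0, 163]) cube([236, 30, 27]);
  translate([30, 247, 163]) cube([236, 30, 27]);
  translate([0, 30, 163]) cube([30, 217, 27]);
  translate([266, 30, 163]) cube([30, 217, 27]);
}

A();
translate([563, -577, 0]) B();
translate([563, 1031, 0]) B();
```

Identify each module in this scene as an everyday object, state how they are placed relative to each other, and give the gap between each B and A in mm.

Each stool's nearest face is 300 mm from the table's bounding box.

A is a table. B is a stool. Two stools sit around the table at the −y, +y sides. The gap between each stool and the table is 300 mm.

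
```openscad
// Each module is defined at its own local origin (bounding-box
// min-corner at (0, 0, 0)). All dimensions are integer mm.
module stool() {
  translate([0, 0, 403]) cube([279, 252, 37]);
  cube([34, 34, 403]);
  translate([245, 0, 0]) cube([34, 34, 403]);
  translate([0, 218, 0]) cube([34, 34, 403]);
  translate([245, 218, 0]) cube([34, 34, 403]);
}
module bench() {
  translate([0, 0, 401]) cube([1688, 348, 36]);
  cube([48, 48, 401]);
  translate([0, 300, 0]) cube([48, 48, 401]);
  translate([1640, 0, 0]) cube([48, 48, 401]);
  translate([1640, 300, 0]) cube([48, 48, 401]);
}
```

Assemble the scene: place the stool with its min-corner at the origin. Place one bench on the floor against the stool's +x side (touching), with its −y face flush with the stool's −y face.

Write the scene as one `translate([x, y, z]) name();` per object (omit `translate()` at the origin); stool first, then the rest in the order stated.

stool();
translate([279, 0, 0]) bench();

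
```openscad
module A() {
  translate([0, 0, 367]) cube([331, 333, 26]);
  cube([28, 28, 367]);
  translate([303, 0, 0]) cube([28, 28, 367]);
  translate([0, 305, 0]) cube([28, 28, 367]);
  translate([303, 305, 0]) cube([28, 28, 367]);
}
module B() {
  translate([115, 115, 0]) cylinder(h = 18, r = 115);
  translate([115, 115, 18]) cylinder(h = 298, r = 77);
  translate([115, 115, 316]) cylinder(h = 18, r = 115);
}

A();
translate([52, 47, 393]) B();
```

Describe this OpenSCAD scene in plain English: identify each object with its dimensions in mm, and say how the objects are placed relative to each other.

A is a four-legged stool. The seat is 331×333 mm, 26 mm thick, top at z = 393 mm. It stands on four square legs, each 28×28 mm in cross-section, from z = 0 to the seat underside, each flush with a corner of the seat.

B is a spool: two coaxial disc flanges of radius 115 mm and thickness 18 mm, joined by a core cylinder of radius 77 mm and height 298 mm. The lower flange rests on z = 0 and the three cylinders share a vertical axis.

The spool is on top of the stool.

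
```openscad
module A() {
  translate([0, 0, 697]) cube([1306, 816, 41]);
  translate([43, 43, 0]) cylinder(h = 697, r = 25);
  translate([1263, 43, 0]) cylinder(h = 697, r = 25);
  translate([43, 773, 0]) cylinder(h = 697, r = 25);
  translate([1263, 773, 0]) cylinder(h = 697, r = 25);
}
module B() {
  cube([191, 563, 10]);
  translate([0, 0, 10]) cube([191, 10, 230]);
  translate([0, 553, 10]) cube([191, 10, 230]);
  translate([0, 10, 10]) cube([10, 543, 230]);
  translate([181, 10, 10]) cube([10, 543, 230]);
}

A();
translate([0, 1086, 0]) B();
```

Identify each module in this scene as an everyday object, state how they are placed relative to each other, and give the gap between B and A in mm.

The open box's nearest face is 270 mm from the table's +y face.

A is a table. B is an open box. The open box is on the floor beside the table on its +y side. The gap between the open box and the table is 270 mm.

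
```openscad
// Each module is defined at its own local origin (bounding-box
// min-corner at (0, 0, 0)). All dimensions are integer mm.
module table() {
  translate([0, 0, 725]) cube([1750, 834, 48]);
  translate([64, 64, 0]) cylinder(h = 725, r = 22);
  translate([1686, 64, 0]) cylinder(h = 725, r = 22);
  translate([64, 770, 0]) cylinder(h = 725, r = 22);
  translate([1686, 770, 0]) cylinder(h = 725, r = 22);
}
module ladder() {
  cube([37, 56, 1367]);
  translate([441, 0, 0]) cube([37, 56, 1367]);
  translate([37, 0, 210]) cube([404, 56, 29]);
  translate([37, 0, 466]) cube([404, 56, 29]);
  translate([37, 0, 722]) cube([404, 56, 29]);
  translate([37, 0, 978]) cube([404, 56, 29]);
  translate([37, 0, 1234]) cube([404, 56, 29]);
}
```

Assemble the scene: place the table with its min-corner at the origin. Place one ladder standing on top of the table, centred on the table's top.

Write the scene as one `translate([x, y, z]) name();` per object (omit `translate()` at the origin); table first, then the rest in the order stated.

table();
translate([636, 389, 773]) ladder();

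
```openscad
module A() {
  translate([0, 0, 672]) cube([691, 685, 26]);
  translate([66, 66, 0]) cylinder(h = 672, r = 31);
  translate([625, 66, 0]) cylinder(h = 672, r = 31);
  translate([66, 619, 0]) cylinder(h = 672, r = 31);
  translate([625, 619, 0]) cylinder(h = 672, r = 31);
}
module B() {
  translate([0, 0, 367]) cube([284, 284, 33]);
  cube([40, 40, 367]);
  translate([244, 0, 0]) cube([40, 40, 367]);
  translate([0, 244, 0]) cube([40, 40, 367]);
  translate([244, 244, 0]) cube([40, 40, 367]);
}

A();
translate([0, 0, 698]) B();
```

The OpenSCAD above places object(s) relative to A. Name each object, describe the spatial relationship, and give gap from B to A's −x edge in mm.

A is a table. B is a stool. The stool is on top of the table. The gap from the stool to the table's −x edge is 0 mm.

The stool's min-x is at 0; the table's min-x is 0; gap = 0 mm.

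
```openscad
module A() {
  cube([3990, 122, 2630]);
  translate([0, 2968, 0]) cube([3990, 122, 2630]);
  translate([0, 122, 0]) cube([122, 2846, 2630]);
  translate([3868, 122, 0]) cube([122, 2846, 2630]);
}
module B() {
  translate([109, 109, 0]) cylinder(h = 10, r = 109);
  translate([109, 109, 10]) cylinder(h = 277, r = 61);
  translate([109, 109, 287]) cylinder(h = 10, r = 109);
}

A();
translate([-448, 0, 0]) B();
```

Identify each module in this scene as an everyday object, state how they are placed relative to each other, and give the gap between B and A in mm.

The spool's nearest face is 230 mm from the house frame's −x face.

A is a house frame. B is a spool. The spool is on the floor beside the house frame on its −x side. The gap between the spool and the house frame is 230 mm.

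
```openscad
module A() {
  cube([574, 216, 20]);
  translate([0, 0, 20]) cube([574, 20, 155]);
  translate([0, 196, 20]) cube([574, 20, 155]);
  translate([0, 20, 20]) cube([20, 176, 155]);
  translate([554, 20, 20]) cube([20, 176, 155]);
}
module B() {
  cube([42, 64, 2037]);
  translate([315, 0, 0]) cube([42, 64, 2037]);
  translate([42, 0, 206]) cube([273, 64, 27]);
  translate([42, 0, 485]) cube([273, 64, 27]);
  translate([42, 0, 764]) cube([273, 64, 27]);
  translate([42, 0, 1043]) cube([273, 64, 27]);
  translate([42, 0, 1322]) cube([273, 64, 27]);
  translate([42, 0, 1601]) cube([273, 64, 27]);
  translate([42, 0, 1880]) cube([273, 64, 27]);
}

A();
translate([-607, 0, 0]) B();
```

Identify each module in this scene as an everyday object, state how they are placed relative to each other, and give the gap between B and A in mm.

The ladder's nearest face is 250 mm from the open box's −x face.

A is an open box. B is a ladder. The ladder is on the floor beside the open box on its −x side. The gap between the ladder and the open box is 250 mm.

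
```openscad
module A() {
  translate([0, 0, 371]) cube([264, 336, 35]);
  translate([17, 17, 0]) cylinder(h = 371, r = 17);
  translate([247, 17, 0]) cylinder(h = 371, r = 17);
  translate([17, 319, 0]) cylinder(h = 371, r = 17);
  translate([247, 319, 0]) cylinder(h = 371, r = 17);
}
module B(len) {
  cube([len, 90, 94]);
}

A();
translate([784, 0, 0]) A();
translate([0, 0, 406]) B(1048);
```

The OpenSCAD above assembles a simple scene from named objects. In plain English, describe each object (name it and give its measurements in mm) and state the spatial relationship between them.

A is a four-legged stool. The seat is a 264×336×35 mm slab whose top surface is at z = 406 mm; four round legs, each 34 mm in diameter, run from the floor (z = 0) to the underside of the seat, each leg's axis is inset half a diameter from the nearest pair of seat edges (so the leg's bounding box is flush with the corner).

B is a rectangular beam 1048 mm long (x), 90 mm deep (y), 94 mm thick (z).

The beam spans the tops of two stools placed 520 mm apart, resting at z = 406 mm.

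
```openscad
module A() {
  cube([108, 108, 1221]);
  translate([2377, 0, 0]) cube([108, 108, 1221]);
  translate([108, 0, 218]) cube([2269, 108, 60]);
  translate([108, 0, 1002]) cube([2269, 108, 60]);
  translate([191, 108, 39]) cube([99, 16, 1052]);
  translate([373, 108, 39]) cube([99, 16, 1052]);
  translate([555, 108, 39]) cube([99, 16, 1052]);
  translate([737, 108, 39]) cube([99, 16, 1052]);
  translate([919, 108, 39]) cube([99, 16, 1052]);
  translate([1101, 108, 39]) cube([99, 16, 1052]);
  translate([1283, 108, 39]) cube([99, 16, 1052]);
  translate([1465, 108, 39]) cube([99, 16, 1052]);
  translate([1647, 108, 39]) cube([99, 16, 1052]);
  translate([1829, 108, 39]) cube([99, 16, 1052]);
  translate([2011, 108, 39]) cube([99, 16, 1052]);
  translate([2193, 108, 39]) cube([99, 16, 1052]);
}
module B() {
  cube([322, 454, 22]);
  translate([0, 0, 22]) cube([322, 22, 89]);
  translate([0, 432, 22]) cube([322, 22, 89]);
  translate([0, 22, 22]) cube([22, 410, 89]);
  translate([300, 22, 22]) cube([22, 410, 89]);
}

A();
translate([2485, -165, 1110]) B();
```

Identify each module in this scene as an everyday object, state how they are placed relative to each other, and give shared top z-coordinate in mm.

A is a fence section. B is an open box. The open box is beside the fence section with their tops flush at z = 1221. The shared top z-coordinate is 1221 mm.

Both tops at z = 1221 mm.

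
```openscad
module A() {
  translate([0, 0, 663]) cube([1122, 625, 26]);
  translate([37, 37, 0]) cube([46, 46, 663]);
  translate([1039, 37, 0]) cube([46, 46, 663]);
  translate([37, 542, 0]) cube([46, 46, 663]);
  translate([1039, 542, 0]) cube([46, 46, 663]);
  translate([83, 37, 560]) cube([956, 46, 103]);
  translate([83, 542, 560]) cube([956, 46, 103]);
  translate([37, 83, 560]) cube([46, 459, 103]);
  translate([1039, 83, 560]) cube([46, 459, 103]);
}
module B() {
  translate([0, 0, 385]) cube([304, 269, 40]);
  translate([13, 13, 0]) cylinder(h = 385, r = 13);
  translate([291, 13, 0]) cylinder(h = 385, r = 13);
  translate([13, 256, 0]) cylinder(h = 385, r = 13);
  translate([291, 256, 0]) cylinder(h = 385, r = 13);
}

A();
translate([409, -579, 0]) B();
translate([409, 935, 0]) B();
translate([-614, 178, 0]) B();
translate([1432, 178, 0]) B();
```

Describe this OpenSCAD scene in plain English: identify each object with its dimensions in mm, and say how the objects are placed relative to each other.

A is a rectangular dining table. The top is 1122×625×26 mm with its upper surface at z = 689 mm. It stands on four 46×46 mm square legs, each inset 37 mm from the nearest pair of top edges, running from the floor to the underside of the top. Four apron rails, 46 mm thick and 103 mm tall, run between adjacent legs with their top edges flush with the underside of the top and their outer faces flush with the legs' outer faces.

B is a four-legged stool. The seat is 304×269 mm, 40 mm thick, top at z = 425 mm. It stands on four round legs, each 26 mm in diameter, from z = 0 to the seat underside, each leg's axis is inset half a diameter from the nearest pair of seat edges (so the leg's bounding box is flush with the corner).

Four stools sit around the table at the −y, +y, −x, +x sides.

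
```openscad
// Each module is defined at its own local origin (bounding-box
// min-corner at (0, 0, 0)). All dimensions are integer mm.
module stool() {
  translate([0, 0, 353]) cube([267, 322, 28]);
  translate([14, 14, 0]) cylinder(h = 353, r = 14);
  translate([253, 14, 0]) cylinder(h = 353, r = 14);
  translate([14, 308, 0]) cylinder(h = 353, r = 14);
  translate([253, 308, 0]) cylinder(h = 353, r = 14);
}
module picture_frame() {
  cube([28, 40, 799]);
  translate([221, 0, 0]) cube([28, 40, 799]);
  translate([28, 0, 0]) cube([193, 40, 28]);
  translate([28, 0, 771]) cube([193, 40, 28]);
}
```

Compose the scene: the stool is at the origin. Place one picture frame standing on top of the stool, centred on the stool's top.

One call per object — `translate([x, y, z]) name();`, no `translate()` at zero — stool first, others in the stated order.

stool();
translate([9, 141, 381]) picture_frame();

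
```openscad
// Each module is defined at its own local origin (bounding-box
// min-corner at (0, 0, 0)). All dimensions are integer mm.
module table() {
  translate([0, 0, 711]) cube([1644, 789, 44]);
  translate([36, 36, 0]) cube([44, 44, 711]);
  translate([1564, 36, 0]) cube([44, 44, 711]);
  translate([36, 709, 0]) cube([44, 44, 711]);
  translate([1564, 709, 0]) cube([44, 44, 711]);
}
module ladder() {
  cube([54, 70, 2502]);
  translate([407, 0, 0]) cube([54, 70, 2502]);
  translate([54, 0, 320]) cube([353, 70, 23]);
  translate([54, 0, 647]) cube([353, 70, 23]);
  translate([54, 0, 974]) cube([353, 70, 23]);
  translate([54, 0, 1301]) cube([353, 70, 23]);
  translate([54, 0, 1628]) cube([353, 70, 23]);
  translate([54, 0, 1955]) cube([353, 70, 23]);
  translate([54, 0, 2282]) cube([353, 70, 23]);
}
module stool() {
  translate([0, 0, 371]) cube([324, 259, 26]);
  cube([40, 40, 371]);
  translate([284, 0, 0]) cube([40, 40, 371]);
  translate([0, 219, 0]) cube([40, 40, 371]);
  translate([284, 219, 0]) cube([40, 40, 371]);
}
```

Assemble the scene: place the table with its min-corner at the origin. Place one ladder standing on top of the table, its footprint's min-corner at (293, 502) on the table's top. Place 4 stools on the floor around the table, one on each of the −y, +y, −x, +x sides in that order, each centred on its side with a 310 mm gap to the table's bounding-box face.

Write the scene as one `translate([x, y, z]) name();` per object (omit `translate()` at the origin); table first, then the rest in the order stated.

table();
translate([293, 502, 755]) ladder();
translate([660, -569, 0]) stool();
translate([660, 1099, 0]) stool();
translate([-634, 265, 0]) stool();
translate([1954, 265, 0]) stool();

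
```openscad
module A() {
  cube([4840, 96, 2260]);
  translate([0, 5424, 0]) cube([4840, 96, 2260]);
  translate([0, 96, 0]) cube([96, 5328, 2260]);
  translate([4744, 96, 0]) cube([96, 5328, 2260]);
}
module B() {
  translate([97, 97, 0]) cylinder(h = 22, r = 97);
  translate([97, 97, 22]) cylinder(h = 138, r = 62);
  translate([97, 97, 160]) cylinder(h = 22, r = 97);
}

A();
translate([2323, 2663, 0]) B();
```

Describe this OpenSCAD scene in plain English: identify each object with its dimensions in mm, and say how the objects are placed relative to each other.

A is the wall frame of a small rectangular building: four walls, each 2260 mm tall and 96 mm thick, enclosing a footprint 4840 mm (x) by 5520 mm (y) outside-to-outside, with no floor or roof. The front and back walls (the −y and +y sides) span the full width; the two side walls fit between them.

B is a spool: two coaxial disc flanges of radius 97 mm and thickness 22 mm, joined by a core cylinder of radius 62 mm and height 138 mm. The lower flange rests on z = 0 and the three cylinders share a vertical axis.

The spool sits inside the house frame, centred.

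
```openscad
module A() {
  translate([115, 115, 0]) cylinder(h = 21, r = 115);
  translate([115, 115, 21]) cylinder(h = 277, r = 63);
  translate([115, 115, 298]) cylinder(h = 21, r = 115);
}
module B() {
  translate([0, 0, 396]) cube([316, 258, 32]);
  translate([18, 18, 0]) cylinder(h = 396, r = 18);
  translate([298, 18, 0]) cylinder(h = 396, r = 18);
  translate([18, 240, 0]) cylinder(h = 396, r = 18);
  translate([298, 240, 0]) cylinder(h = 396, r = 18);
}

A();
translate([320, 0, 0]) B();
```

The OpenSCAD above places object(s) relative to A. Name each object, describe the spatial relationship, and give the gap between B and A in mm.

A is a spool. B is a stool. The stool is on the floor beside the spool on its +x side. The gap between the stool and the spool is 90 mm.

The stool's nearest face is 90 mm from the spool's +x face.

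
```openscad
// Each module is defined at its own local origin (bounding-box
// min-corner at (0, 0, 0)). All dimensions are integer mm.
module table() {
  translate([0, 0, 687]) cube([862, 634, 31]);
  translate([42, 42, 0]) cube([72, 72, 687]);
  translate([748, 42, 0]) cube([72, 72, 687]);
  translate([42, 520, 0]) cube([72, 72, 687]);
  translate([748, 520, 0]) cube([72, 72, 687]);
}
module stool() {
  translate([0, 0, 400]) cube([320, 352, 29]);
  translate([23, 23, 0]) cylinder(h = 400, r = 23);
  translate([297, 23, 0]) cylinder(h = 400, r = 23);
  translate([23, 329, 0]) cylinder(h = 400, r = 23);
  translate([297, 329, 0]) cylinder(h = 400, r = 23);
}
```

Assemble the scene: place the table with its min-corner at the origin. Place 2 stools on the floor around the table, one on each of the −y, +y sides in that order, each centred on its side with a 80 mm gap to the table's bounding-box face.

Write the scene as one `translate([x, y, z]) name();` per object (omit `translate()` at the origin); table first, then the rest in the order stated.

table();
translate([271, -432, 0]) stool();
translate([271, 714, 0]) stool();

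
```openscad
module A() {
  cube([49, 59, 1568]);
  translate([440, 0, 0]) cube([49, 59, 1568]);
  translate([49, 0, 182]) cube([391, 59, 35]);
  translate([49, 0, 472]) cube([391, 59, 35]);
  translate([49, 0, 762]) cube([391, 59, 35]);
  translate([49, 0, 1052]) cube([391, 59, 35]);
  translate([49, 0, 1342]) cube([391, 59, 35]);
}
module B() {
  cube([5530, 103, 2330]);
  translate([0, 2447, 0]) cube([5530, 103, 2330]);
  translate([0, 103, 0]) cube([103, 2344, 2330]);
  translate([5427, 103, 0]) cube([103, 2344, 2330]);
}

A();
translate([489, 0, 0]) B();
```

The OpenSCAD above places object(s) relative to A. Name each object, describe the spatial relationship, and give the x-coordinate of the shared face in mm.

The ladder's +x face and the house frame's −x face are both at x = 489 mm.

A is a ladder. B is a house frame. The house frame is against the ladder's +x side, with their −y faces flush. The x-coordinate of the shared face is 489 mm.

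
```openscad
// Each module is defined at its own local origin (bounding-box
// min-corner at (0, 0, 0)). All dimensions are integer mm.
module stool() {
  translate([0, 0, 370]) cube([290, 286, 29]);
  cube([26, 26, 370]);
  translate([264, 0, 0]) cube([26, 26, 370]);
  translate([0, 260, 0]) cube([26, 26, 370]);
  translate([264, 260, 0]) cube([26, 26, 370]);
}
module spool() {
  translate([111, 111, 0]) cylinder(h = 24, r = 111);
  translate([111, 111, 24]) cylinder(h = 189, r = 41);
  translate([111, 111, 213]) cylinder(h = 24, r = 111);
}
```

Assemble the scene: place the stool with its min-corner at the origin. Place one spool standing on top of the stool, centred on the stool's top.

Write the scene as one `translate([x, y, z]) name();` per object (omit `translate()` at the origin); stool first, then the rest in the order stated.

stool();
translate([34, 32, 399]) spool();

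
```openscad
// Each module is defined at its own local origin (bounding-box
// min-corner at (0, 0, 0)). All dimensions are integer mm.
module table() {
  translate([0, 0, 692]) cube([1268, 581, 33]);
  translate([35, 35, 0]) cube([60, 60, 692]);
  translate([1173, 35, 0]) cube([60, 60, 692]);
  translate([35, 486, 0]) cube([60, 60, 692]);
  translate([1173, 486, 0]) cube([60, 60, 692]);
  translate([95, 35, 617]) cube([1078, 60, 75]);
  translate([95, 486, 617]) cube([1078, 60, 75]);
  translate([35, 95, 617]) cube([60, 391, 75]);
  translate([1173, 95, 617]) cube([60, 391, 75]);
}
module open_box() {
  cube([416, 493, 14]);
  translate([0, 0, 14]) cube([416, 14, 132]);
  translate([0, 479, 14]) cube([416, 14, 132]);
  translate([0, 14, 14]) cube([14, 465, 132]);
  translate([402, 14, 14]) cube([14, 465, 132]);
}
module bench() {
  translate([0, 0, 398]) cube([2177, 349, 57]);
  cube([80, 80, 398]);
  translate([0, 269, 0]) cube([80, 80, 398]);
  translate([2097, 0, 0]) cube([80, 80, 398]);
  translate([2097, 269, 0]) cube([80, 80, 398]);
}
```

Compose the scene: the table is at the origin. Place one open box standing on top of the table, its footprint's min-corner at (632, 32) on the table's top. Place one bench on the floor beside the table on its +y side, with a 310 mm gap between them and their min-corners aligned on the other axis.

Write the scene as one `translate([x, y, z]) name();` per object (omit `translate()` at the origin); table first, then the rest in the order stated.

table();
translate([632, 32, 725]) open_box();
translate([0, 891, 0]) bench();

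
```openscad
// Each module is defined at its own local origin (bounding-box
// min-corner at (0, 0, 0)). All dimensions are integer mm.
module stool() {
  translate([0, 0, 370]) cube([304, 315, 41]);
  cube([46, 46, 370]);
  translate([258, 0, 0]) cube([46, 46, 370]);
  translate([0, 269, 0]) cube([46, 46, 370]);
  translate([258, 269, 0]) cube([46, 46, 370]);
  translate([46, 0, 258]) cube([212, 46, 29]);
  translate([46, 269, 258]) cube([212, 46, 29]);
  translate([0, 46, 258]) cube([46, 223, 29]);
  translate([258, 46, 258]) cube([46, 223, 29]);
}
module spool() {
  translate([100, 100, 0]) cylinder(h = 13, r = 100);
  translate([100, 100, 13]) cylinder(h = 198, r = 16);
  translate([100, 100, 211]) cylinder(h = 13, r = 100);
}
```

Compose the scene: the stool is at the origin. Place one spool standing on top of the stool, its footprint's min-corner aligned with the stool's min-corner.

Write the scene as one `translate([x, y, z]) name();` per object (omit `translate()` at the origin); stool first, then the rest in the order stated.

stool();
translate([0, 0, 411]) spool();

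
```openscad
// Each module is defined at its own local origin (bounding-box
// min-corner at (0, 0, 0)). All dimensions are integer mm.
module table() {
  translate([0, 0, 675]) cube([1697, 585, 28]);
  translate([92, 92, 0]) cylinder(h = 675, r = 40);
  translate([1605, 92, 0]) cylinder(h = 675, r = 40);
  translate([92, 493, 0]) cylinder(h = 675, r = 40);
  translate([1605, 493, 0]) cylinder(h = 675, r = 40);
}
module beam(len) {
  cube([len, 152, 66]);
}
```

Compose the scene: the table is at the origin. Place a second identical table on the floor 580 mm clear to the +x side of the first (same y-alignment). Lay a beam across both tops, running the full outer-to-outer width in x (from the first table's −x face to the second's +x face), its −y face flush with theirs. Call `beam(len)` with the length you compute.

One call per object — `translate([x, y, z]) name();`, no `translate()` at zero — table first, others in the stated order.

table();
translate([2277, 0, 0]) table();
translate([0, 0, 703]) beam(3974);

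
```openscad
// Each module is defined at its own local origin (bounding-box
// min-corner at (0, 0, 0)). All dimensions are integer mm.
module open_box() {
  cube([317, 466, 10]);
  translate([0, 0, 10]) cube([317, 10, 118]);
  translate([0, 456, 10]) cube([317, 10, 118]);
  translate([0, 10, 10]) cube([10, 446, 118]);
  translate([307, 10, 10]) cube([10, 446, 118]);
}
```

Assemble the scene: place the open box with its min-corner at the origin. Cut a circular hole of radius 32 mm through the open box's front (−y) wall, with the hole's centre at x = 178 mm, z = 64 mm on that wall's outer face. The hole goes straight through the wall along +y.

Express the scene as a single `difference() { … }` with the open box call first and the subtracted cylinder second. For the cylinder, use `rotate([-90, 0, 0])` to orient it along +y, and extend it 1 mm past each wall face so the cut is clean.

difference() {
  open_box();
  translate([178, -1, 64]) rotate([-90, 0, 0]) cylinder(h = 12, r = 32);
}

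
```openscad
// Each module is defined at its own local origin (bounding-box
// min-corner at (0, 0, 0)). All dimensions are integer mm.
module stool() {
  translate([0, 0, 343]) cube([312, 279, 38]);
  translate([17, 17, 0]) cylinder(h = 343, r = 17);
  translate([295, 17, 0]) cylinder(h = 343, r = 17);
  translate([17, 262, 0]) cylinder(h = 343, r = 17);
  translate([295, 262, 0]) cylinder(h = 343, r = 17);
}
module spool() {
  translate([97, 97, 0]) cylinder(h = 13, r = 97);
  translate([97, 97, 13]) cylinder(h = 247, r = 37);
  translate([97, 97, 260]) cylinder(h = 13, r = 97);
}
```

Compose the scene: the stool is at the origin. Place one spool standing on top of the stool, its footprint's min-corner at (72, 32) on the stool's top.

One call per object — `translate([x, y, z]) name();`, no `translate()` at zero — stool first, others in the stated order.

stool();
translate([72, 32, 381]) spool();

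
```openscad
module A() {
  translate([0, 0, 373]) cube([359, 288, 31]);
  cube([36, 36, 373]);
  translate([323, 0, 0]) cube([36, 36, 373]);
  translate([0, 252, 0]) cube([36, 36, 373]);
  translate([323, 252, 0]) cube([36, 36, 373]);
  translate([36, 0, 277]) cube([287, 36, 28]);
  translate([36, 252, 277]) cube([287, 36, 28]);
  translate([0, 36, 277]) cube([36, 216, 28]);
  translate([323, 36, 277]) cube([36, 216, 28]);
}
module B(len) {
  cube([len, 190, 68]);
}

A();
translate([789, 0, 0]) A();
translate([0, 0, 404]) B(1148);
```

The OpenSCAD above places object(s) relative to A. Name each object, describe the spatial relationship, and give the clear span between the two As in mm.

A is a stool. B is a beam. A beam spans the tops of two stools. The clear span between the two stools is 430 mm.

Second stool starts at x = 789; first ends at x = 359; clear span = 789 − 359 = 430 mm.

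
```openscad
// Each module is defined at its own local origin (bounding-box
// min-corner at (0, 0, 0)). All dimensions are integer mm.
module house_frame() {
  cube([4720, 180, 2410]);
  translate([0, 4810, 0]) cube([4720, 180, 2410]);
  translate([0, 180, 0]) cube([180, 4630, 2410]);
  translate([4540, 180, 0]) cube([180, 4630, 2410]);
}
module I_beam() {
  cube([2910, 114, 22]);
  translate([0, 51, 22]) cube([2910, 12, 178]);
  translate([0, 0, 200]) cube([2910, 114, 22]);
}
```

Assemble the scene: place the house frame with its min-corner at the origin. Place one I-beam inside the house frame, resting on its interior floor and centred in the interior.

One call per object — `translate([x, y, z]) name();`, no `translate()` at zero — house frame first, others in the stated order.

house_frame();
translate([905, 2438, 0]) I_beam();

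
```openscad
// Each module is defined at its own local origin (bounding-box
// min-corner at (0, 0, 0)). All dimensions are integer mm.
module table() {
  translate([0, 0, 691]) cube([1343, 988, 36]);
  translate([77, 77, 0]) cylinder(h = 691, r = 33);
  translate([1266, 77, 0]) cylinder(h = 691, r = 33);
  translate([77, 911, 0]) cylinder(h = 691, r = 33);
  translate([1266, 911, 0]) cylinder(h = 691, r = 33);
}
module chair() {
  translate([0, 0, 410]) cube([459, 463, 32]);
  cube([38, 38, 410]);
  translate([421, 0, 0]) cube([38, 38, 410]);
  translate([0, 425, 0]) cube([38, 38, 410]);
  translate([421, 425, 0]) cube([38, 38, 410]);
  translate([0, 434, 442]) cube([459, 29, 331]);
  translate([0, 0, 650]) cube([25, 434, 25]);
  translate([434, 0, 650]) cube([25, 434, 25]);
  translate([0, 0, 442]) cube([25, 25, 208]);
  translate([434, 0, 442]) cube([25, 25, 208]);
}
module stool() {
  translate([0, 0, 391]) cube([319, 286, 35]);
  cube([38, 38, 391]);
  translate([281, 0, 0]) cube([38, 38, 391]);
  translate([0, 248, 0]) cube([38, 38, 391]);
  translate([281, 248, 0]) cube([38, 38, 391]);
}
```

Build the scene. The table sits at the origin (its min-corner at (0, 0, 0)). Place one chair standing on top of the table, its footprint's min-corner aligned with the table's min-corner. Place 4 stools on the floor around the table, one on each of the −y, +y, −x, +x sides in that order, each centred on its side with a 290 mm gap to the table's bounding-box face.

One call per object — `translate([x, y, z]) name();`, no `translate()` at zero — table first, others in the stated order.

table();
translate([0, 0, 727]) chair();
translate([512, -576, 0]) stool();
translate([512, 1278, 0]) stool();
translate([-609, 351, 0]) stool();
translate([1633, 351, 0]) stool();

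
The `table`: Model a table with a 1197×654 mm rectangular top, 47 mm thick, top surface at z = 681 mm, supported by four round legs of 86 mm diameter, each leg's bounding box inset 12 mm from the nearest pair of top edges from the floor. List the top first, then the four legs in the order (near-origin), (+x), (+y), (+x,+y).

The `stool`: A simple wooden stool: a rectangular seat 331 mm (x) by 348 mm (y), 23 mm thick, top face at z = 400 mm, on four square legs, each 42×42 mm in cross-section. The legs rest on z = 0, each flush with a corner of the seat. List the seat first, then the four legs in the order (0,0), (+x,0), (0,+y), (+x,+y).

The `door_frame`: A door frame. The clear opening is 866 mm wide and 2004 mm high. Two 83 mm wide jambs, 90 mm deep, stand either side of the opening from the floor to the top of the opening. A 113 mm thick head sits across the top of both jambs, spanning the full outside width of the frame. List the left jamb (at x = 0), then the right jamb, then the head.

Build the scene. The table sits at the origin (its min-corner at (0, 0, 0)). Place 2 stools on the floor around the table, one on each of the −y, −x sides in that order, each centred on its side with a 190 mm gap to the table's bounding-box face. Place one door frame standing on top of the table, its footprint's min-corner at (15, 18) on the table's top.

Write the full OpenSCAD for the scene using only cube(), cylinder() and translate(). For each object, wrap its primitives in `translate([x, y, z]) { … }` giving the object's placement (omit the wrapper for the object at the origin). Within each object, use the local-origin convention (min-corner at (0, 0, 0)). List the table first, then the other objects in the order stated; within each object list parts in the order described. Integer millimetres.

translate([0, 0, 634]) cube([1197, 654, 47]);
translate([55, 55, 0]) cylinder(h = 634, r = 43);
translate([1142, 55, 0]) cylinder(h = 634, r = 43);
translate([55, 599, 0]) cylinder(h = 634, r = 43);
translate([1142, 599, 0]) cylinder(h = 634, r = 43);
translate([433, -538, 0]) {
  translate([0, 0, 377]) cube([331, 348, 23]);
  cube([42, 42, 377]);
  translate([289, 0, 0]) cube([42, 42, 377]);
  translate([0, 306, 0]) cube([42, 42, 377]);
  translate([289, 306, 0]) cube([42, 42, 377]);
}
translate([-521, 153, 0]) {
  translate([0, 0, 377]) cube([331, 348, 23]);
  cube([42, 42, 377]);
  translate([289, 0, 0]) cube([42, 42, 377]);
  translate([0, 306, 0]) cube([42, 42, 377]);
  translate([289, 306, 0]) cube([42, 42, 377]);
}
translate([15, 18, 681]) {
  cube([83, 90, 2004]);
  translate([949, 0, 0]) cube([83, 90, 2004]);
  translate([0, 0, 2004]) cube([1032, 90, 113]);
}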